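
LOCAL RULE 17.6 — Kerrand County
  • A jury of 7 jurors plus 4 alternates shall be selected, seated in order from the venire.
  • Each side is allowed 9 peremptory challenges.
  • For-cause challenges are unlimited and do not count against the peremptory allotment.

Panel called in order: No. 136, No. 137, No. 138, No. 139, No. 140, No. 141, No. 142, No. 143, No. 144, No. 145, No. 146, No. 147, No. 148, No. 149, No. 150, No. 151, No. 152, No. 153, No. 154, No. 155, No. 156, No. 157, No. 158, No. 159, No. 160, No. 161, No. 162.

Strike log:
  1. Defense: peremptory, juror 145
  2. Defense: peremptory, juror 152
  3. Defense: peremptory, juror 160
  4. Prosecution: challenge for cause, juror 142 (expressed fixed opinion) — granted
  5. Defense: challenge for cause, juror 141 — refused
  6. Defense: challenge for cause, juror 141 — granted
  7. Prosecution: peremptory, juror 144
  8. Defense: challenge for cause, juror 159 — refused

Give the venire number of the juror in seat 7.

146

Removed: #141, #142, #144, #145, #152, #160. (#159 stays — for-cause denied.)
Seating in order: seats 1–7 → #136, #137, #138, #139, #140, #143, #146; alternates → #147, #148, #149, #150.
So seat 7 is #146.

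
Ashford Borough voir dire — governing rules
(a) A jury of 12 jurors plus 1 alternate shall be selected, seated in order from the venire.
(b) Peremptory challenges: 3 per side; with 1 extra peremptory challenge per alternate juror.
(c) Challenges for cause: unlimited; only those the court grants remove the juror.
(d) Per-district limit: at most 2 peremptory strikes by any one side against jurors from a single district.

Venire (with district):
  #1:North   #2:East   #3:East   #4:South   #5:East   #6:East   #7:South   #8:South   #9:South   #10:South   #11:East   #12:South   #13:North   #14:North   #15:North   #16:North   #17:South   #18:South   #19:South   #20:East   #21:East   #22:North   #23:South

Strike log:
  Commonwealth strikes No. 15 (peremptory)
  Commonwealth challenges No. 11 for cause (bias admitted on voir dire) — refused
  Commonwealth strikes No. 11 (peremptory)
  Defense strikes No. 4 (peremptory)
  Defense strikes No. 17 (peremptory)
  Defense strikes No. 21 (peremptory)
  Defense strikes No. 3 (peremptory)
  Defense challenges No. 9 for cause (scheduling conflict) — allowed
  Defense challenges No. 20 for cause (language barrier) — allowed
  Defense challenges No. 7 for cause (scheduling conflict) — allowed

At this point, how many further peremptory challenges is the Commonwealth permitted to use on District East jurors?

Commonwealth peremptories so far: #15, #11 — 2 of 4 used, 2 left overall.
Against District East: #11 — 1 used; per-district cap 2 leaves 1.
Binding limit: min(2, 1) = 1.

1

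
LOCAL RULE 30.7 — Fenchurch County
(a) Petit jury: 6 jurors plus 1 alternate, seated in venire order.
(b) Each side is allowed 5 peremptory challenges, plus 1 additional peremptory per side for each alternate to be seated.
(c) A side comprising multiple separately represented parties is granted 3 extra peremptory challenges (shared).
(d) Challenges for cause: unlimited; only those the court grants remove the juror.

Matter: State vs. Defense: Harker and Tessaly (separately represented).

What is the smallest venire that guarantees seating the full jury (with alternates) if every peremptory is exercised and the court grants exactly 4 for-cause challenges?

Seats to fill: 6 + 1 alternates = 7.
Peremptories — State: 5 + 1×1 = 6; Defense: 5 + 1×1 + 3 = 9; total 15.
For-cause removals: 4.
Minimum venire: 7 + 15 + 4 = 26.

26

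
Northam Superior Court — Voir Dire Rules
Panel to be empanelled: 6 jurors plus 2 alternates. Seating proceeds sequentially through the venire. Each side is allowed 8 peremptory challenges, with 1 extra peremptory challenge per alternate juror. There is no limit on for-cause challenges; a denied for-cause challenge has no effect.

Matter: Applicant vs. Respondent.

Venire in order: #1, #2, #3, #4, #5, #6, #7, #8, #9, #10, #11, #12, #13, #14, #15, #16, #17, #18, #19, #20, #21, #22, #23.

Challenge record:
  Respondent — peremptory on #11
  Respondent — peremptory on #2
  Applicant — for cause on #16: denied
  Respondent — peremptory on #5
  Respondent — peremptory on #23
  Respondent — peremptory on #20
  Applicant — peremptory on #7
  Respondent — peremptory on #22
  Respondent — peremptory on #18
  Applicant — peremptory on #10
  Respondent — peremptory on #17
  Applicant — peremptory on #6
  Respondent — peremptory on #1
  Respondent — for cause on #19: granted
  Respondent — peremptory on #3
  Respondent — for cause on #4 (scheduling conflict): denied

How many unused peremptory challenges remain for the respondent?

Respondent allotment: 8 base + 1 × 2 alternates = 10.
Respondent peremptories used: #11, #2, #5, #23, #20, #22, #18, #17, #1, #3 — 10 (for-cause on #19, #4 don't count).
Remaining: 10 − 10 = 0.

0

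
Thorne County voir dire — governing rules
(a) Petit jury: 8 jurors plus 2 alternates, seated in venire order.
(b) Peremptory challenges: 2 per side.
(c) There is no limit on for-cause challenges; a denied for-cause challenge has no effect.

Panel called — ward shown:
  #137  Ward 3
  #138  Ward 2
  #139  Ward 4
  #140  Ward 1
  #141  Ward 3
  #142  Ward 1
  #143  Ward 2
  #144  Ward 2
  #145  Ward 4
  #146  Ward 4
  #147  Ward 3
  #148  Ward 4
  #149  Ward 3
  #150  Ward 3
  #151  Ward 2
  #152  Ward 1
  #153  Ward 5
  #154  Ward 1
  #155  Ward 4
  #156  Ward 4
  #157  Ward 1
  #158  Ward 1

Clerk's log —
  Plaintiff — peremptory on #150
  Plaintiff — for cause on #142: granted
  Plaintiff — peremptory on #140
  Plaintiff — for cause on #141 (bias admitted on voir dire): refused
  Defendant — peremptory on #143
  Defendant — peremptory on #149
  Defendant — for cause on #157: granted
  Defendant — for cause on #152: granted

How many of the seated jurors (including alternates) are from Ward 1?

Removed: #140, #142, #143, #149, #150, #152, #157.
Seated (10 incl. alternates): #137, #138, #139, #141, #144, #145, #146, #147, #148, #151.
None of those are in Ward 1 → 0.

0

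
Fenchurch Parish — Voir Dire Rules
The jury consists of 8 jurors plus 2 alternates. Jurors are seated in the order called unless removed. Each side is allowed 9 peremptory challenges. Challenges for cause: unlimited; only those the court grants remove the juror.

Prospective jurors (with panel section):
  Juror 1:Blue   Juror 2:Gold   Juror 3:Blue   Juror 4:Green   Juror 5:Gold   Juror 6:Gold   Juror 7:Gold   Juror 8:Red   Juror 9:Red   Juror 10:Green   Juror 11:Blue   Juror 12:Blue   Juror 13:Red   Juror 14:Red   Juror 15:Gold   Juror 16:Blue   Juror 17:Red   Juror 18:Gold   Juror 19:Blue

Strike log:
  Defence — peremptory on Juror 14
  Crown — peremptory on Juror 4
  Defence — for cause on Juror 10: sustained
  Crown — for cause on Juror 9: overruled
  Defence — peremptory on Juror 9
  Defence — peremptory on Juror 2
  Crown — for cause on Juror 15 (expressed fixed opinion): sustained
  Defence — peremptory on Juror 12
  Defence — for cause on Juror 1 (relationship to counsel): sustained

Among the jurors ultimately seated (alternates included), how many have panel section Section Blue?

3

Removed: #1, #2, #4, #9, #10, #12, #14, #15.
Seated (10 incl. alternates): #3, #5, #6, #7, #8, #11, #13, #16, #17, #18.
Of those, in Section Blue: #3, #11, #16 → 3.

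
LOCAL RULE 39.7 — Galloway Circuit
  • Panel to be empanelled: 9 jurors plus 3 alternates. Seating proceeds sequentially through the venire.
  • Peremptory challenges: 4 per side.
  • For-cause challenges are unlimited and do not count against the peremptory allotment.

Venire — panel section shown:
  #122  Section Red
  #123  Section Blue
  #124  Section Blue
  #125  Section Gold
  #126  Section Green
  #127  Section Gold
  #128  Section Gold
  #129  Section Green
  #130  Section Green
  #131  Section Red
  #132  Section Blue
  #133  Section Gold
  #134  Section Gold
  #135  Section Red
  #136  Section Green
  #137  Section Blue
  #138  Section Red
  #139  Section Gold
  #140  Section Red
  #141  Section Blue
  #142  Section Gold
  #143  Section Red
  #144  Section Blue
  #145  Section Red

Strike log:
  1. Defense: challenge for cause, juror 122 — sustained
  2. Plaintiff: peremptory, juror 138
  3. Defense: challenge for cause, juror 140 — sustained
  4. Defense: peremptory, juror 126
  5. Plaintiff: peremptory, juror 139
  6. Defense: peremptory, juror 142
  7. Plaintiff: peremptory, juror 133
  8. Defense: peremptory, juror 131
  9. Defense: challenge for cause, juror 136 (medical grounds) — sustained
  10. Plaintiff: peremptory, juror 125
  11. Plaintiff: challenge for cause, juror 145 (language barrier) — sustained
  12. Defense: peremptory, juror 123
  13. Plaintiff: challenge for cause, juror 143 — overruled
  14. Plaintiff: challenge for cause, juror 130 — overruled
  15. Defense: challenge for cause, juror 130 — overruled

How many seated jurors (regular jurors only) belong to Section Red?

Removed: #122, #123, #125, #126, #131, #133, #136, #138, #139, #140, #142, #145.
Seated jurors 1–9: #124, #127, #128, #129, #130, #132, #134, #135, #137 (alternates #141, #143, #144 not counted).
Of those, in Section Red: #135 → 1.

1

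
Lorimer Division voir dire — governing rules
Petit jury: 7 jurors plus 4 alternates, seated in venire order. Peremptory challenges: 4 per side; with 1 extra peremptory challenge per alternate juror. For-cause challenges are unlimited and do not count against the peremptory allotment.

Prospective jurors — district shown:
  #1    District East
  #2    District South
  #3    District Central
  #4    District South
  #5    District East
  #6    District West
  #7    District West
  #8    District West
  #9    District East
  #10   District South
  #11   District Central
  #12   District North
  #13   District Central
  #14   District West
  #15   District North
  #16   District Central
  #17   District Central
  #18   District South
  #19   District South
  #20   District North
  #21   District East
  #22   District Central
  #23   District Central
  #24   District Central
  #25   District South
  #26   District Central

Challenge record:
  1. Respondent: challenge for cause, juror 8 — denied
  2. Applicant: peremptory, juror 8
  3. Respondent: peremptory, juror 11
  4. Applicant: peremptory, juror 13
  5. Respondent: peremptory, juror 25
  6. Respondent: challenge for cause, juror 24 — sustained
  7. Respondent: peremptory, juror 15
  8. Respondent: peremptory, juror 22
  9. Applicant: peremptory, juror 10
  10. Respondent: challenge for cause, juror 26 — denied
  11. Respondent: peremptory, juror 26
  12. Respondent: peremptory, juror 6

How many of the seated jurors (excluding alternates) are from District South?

Removed: #6, #8, #10, #11, #13, #15, #22, #24, #25, #26.
Seated jurors 1–7: #1, #2, #3, #4, #5, #7, #9 (alternates #12, #14, #16, #17 not counted).
Of those, in District South: #2, #4 → 2.

2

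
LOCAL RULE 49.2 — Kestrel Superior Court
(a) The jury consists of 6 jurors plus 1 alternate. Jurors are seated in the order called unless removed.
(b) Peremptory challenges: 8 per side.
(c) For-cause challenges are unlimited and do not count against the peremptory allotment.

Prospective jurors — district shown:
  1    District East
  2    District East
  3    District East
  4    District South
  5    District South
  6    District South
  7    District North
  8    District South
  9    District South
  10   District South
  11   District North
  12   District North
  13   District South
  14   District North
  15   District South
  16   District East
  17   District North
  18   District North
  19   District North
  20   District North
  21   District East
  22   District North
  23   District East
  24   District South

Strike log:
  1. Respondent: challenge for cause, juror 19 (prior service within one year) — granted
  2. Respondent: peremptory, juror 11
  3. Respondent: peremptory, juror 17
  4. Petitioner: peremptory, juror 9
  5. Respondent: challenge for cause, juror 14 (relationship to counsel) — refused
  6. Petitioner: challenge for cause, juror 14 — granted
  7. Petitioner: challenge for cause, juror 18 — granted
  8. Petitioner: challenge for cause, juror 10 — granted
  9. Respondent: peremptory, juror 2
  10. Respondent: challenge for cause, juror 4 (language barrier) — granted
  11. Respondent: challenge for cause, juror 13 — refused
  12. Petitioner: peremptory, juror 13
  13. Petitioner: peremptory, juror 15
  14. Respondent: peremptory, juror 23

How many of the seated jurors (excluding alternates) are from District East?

Removed: #2, #4, #9, #10, #11, #13, #14, #15, #17, #18, #19, #23.
Seated jurors 1–6: #1, #3, #5, #6, #7, #8 (alternates #12 not counted).
Of those, in District East: #1, #3 → 2.

2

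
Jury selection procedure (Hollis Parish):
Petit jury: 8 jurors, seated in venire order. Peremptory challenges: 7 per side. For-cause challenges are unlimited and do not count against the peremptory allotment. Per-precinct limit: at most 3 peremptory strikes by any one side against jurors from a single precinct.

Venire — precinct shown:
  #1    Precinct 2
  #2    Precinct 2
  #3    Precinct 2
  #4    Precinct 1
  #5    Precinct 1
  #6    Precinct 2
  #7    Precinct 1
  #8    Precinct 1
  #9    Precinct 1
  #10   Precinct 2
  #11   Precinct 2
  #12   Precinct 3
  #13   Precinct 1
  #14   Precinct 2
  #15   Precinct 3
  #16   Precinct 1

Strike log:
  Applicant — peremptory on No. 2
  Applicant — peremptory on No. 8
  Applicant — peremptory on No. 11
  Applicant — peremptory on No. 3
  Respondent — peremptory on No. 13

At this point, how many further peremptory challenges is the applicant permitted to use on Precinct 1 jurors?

Applicant peremptories so far: #2, #8, #11, #3 — 4 of 7 used, 3 left overall.
Against Precinct 1: #8 — 1 used; per-precinct cap 3 leaves 2.
Binding limit: min(3, 2) = 2.

2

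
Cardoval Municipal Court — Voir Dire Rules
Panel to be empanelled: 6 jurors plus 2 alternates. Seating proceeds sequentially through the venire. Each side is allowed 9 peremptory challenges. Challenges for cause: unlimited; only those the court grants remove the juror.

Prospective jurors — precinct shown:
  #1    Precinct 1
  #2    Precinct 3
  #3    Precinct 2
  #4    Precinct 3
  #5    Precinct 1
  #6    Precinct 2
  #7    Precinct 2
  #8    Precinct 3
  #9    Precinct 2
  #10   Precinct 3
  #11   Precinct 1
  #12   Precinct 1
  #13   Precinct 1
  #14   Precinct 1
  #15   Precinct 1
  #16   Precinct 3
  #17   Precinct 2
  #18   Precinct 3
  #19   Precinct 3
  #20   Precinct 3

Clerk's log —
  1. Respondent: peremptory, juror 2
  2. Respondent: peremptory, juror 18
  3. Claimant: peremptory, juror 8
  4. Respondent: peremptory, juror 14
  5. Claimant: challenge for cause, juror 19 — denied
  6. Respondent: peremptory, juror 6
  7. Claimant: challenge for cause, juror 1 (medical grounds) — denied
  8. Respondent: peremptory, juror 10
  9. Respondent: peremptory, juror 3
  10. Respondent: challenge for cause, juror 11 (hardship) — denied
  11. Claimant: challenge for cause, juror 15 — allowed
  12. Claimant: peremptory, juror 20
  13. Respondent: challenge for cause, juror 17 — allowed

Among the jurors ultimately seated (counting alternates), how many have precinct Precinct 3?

Removed: #2, #3, #6, #8, #10, #14, #15, #17, #18, #20.
Seated (8 incl. alternates): #1, #4, #5, #7, #9, #11, #12, #13.
Of those, in Precinct 3: #4 → 1.

1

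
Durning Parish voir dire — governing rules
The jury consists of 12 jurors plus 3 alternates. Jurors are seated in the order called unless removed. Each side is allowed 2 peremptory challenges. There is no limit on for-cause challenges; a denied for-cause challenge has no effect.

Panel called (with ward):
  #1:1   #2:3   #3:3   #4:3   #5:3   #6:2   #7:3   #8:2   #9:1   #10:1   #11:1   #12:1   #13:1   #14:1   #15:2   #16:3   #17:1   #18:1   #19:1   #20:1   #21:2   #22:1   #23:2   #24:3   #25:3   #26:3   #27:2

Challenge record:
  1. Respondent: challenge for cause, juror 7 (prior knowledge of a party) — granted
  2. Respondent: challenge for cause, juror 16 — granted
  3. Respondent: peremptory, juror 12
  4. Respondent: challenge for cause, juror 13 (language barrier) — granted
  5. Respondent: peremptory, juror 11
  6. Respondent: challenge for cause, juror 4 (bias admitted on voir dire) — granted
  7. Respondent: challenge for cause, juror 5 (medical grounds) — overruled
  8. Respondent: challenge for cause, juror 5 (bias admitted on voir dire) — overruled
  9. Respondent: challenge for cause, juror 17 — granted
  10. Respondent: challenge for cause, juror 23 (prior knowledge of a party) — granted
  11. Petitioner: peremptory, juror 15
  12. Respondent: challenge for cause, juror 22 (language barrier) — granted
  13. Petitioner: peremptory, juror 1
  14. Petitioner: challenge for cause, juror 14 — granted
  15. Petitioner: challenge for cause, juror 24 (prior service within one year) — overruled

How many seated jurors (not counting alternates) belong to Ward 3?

4

Removed: #1, #4, #7, #11, #12, #13, #14, #15, #16, #17, #22, #23.
Seated jurors 1–12: #2, #3, #5, #6, #8, #9, #10, #18, #19, #20, #21, #24 (alternates #25, #26, #27 not counted).
Of those, in Ward 3: #2, #3, #5, #24 → 4.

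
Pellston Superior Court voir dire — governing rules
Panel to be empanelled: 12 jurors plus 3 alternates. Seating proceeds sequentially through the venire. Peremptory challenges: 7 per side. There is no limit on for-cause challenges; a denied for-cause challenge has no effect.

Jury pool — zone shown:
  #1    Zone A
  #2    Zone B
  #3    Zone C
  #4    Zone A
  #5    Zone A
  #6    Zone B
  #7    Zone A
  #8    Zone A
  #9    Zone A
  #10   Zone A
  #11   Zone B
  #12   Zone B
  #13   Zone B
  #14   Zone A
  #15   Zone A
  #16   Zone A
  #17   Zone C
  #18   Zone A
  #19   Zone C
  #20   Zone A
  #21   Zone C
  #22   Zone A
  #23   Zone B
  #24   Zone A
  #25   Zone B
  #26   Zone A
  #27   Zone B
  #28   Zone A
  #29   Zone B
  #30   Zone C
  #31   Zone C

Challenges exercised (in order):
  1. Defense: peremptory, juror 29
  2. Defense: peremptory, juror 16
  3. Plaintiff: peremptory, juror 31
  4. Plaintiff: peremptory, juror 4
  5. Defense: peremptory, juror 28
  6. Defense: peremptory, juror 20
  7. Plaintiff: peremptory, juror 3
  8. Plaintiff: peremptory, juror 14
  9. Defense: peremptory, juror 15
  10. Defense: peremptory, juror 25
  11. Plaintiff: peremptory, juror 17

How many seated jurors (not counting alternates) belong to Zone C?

Removed: #3, #4, #14, #15, #16, #17, #20, #25, #28, #29, #31.
Seated jurors 1–12: #1, #2, #5, #6, #7, #8, #9, #10, #11, #12, #13, #18 (alternates #19, #21, #22 not counted).
None of those are in Zone C → 0.

0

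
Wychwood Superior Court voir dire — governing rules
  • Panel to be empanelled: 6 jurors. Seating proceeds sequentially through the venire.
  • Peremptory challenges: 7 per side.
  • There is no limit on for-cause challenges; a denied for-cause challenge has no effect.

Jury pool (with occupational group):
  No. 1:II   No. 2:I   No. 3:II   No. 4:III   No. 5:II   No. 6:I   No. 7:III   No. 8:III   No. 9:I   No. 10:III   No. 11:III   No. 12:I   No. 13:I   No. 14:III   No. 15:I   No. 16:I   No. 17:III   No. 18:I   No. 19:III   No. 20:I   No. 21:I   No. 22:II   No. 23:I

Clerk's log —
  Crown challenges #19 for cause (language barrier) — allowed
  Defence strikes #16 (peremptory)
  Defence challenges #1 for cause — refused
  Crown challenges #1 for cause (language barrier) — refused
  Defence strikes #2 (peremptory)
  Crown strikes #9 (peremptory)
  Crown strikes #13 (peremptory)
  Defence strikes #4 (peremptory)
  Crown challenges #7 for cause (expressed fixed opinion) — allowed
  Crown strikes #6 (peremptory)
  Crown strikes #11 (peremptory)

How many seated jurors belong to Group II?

3

Removed: #2, #4, #6, #7, #9, #11, #13, #16, #19.
Seated jurors 1–6: #1, #3, #5, #8, #10, #12.
Of those, in Group II: #1, #3, #5 → 3.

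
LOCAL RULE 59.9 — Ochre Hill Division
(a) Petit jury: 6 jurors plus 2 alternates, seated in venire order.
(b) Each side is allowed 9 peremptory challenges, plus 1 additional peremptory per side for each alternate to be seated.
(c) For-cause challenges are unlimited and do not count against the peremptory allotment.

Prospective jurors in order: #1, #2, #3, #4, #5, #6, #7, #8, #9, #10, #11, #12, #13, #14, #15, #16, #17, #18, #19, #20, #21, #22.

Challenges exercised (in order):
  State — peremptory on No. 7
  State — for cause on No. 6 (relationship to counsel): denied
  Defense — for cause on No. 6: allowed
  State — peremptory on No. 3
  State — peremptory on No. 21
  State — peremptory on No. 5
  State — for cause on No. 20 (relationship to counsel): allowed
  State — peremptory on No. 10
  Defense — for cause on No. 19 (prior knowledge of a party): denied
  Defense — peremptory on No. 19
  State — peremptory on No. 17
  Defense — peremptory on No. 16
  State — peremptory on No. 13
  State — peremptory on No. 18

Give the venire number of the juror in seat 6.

11

Removed: #3, #5, #6, #7, #10, #13, #16, #17, #18, #19, #20, #21.
Filling seats in venire order through position 6: #1, #2, #4, #8, #9, #11.
So seat 6 is #11.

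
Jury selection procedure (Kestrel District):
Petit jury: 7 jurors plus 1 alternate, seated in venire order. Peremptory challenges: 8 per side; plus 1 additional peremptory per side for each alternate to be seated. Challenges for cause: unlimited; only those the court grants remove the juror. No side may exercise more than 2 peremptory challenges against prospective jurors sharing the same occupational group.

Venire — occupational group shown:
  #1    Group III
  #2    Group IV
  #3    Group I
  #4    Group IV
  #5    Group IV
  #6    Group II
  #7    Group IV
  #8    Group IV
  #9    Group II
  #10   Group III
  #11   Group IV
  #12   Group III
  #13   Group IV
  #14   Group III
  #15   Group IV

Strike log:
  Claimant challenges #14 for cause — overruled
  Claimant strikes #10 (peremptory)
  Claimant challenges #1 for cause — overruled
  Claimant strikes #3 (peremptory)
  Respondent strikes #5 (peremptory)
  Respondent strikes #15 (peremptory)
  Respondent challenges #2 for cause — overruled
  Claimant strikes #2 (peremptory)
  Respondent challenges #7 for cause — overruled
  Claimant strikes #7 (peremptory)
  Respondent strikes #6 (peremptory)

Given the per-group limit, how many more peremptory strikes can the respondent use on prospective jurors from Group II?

Respondent peremptories so far: #5, #15, #6 — 3 of 9 used, 6 left overall.
Against Group II: #6 — 1 used; per-group cap 2 leaves 1.
Binding limit: min(6, 1) = 1.

1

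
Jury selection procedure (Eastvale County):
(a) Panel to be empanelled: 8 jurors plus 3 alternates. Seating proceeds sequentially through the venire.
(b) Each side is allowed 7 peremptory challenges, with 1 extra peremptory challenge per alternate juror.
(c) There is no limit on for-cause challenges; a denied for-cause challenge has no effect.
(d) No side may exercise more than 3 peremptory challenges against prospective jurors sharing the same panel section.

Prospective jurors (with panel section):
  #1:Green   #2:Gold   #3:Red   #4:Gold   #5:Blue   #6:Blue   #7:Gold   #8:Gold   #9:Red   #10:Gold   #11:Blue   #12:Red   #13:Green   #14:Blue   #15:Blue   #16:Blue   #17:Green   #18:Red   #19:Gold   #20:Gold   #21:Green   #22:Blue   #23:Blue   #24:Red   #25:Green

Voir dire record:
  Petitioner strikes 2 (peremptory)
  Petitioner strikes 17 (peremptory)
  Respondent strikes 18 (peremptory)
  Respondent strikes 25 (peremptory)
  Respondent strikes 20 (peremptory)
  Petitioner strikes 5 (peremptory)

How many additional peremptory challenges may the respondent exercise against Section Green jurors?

Respondent peremptories so far: #18, #25, #20 — 3 of 10 used, 7 left overall.
Against Section Green: #25 — 1 used; per-section cap 3 leaves 2.
Binding limit: min(7, 2) = 2.

2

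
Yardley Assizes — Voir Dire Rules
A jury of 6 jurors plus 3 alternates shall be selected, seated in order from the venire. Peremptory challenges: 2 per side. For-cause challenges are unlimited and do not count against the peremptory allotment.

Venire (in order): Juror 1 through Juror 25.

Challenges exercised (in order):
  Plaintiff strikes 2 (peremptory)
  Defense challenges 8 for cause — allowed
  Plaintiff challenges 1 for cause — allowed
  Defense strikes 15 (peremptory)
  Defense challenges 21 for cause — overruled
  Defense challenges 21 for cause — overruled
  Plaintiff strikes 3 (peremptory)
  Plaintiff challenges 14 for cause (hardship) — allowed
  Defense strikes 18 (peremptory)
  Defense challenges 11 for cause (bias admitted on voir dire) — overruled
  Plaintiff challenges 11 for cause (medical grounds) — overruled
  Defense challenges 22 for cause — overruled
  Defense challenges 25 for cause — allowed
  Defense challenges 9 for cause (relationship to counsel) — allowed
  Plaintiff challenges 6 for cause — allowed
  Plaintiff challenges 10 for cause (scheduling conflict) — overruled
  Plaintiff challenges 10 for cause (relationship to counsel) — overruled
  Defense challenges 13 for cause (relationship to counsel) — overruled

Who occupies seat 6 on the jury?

Removed: #1, #2, #3, #6, #8, #9, #14, #15, #18, #25. (#10, #11, #13, #21, #22 stay — for-cause denied.)
Seating in order: seats 1–6 → #4, #5, #7, #10, #11, #12; alternates → #13, #16, #17.
So seat 6 is #12.

12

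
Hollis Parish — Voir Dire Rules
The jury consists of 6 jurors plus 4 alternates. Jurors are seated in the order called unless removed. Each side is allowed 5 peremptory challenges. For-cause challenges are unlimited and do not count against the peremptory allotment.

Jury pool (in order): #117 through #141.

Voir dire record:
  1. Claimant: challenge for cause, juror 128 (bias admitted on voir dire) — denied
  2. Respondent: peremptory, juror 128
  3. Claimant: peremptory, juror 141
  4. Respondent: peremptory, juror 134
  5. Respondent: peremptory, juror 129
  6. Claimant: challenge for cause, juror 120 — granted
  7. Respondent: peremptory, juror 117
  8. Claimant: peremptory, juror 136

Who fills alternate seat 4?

Removed: #117, #120, #128, #129, #134, #136, #141.
Seating in order: seats 1–6 → #118, #119, #121, #122, #123, #124; alternates → #125, #126, #127, #130.
So alternate 4 is #130.

130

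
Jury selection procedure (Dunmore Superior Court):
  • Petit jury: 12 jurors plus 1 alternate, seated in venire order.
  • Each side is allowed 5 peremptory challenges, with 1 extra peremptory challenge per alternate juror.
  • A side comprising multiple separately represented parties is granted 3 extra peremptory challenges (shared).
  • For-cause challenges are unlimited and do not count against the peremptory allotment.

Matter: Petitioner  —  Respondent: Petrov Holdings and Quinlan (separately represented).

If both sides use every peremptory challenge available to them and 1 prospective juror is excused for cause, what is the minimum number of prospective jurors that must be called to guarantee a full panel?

29

Seats to fill: 12 + 1 alternates = 13.
Peremptories — Petitioner: 5 + 1×1 = 6; Respondent: 5 + 1×1 + 3 = 9; total 15.
For-cause removals: 1.
Minimum venire: 13 + 15 + 1 = 29.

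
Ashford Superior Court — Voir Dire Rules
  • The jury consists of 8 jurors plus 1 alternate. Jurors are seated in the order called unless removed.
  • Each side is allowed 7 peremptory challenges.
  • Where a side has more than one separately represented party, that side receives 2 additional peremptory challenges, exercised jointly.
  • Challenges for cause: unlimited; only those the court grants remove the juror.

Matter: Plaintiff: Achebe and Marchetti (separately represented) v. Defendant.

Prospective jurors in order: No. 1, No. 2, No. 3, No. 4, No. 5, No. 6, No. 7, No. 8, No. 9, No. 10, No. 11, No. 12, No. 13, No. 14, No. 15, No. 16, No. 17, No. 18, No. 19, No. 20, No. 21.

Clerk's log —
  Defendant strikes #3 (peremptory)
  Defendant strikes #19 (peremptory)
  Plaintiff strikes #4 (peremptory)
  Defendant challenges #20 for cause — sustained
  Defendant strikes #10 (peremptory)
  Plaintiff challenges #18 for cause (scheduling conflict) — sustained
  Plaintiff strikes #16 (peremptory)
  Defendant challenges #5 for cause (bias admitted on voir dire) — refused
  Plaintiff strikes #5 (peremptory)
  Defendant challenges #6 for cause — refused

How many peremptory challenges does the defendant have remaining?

Defendant allotment: 7.
Defendant peremptories used: #3, #19, #10 — 3 (for-cause on #20, #5, #6 don't count).
Remaining: 7 − 3 = 4.

4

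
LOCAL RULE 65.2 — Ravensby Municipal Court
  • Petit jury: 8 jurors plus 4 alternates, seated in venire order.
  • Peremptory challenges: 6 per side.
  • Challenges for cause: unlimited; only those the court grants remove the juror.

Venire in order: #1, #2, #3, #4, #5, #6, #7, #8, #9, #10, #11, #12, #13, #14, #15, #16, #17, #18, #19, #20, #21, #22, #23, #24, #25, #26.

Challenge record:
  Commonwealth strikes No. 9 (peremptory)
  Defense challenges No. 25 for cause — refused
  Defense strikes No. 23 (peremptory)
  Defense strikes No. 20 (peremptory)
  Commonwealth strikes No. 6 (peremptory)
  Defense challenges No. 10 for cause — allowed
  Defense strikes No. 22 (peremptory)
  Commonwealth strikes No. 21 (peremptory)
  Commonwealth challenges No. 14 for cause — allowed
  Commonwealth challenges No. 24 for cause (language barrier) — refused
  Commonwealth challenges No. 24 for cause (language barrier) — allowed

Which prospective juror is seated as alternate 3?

15

Removed: #6, #9, #10, #14, #20, #21, #22, #23, #24. (#25 stays — for-cause denied.)
Filling seats in venire order through position 11: #1, #2, #3, #4, #5, #7, #8, #11, #12, #13, #15.
So alternate 3 is #15.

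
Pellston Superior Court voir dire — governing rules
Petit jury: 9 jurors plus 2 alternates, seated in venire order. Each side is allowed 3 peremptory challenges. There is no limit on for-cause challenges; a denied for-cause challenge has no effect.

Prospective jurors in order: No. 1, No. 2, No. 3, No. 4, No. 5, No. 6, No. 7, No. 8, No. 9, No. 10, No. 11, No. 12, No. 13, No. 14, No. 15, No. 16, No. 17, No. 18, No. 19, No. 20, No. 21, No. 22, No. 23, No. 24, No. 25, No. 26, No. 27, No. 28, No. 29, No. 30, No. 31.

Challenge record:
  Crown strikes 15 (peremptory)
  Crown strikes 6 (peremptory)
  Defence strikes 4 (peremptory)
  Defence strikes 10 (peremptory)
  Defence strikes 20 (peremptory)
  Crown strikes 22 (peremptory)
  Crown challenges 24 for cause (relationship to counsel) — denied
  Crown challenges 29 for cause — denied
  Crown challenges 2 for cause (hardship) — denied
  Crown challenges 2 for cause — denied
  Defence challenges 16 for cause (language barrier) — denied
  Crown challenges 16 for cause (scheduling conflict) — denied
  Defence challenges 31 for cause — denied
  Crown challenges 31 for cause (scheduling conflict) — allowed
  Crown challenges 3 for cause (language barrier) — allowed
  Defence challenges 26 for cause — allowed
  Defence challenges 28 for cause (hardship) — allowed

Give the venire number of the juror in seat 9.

Removed: #3, #4, #6, #10, #15, #20, #22, #26, #28, #31. (#2, #16, #24, #29 stay — for-cause denied.)
Filling seats in venire order through position 9: #1, #2, #5, #7, #8, #9, #11, #12, #13.
So seat 9 is #13.

13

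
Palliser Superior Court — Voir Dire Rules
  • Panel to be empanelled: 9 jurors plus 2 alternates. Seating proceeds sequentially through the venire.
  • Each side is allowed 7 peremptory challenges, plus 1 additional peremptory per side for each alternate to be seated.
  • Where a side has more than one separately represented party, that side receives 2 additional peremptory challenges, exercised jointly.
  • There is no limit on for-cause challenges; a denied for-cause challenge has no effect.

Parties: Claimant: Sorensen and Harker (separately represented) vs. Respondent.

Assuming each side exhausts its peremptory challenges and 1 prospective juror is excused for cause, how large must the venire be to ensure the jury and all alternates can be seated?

Seats to fill: 9 + 2 alternates = 11.
Peremptories — Claimant: 7 + 1×2 + 2 = 11; Respondent: 7 + 1×2 = 9; total 20.
For-cause removals: 1.
Minimum venire: 11 + 20 + 1 = 32.

32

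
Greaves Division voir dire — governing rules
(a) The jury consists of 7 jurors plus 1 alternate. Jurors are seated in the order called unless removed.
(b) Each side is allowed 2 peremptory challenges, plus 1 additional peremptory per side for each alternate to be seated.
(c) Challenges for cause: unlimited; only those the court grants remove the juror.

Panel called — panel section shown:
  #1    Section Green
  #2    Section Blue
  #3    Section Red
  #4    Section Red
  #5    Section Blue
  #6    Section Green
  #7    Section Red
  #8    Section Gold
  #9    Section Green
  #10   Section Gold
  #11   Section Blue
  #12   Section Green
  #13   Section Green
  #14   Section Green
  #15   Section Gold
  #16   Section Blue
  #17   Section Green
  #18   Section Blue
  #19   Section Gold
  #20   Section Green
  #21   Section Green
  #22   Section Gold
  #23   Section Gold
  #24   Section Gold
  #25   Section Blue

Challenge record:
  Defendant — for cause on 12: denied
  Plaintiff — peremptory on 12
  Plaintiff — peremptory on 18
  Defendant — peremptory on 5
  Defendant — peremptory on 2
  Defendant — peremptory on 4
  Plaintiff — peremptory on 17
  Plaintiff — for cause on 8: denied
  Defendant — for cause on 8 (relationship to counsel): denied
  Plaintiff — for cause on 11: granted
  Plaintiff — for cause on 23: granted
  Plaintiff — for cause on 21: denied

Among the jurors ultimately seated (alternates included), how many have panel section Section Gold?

2

Removed: #2, #4, #5, #11, #12, #17, #18, #23.
Seated (8 incl. alternates): #1, #3, #6, #7, #8, #9, #10, #13.
Of those, in Section Gold: #8, #10 → 2.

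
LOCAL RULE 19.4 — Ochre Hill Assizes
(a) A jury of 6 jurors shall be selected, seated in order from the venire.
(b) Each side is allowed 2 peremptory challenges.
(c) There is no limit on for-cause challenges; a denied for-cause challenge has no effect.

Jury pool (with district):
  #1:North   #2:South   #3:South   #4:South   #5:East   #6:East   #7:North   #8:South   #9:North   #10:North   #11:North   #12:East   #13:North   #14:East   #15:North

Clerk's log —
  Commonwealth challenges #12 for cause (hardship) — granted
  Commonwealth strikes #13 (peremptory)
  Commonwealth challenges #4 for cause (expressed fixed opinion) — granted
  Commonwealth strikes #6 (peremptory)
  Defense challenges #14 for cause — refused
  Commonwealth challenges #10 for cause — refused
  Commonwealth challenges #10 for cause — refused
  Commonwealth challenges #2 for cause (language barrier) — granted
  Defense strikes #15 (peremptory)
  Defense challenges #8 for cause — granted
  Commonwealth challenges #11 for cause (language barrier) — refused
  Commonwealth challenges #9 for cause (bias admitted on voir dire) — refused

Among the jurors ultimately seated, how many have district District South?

Removed: #2, #4, #6, #8, #12, #13, #15.
Seated jurors 1–6: #1, #3, #5, #7, #9, #10.
Of those, in District South: #3 → 1.

1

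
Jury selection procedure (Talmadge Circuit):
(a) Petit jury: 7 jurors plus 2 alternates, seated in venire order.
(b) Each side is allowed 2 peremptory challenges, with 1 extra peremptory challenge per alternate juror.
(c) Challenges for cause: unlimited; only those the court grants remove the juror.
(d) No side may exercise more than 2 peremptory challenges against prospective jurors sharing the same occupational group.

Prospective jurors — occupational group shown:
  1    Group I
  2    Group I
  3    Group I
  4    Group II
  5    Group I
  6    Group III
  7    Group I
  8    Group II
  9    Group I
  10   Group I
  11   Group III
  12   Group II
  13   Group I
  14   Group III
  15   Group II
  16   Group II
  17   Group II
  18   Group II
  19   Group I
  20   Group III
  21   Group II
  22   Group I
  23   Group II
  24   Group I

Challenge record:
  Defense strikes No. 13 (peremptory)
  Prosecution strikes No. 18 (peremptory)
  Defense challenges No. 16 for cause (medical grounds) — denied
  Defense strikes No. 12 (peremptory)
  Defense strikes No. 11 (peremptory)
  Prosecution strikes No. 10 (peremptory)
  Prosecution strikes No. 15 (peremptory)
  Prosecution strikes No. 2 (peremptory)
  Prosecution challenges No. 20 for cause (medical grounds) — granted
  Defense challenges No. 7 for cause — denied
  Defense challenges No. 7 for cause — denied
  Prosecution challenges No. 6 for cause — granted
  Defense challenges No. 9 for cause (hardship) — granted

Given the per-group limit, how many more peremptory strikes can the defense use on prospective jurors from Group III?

Defense peremptories so far: #13, #12, #11 — 3 of 4 used, 1 left overall.
Against Group III: #11 — 1 used; per-group cap 2 leaves 1.
Binding limit: min(1, 1) = 1.

1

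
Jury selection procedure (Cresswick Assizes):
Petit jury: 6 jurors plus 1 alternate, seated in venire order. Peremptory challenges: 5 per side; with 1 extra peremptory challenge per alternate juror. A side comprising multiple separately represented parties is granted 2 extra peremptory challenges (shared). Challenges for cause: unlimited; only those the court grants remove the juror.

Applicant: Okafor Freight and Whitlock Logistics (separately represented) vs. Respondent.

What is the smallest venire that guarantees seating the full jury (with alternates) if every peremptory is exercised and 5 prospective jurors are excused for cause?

Seats to fill: 6 + 1 alternates = 7.
Peremptories — Applicant: 5 + 1×1 + 2 = 8; Respondent: 5 + 1×1 = 6; total 14.
For-cause removals: 5.
Minimum venire: 7 + 14 + 5 = 26.

26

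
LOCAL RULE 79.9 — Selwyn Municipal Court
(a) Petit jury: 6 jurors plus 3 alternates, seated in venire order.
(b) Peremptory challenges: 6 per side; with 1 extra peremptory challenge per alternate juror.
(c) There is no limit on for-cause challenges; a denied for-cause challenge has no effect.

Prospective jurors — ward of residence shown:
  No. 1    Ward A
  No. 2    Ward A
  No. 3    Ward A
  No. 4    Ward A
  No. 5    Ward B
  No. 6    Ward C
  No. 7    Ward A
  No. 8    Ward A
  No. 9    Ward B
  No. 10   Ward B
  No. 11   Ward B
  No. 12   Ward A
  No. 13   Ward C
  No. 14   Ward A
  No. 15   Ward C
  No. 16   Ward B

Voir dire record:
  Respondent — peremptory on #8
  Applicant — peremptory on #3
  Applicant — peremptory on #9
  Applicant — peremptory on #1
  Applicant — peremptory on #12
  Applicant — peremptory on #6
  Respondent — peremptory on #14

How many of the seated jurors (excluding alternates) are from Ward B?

Removed: #1, #3, #6, #8, #9, #12, #14.
Seated jurors 1–6: #2, #4, #5, #7, #10, #11 (alternates #13, #15, #16 not counted).
Of those, in Ward B: #5, #10, #11 → 3.

3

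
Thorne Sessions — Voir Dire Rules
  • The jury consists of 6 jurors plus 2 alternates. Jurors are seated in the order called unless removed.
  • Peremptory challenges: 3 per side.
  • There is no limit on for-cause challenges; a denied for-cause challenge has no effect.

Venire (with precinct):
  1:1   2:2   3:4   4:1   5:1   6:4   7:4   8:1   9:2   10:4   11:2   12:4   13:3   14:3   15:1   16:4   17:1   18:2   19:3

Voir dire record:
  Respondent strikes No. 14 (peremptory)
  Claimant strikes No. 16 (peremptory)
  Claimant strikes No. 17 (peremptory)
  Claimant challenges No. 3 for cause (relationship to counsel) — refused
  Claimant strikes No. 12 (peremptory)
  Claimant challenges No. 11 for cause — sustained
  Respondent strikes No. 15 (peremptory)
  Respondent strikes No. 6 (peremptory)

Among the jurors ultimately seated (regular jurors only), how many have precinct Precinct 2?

Removed: #6, #11, #12, #14, #15, #16, #17.
Seated jurors 1–6: #1, #2, #3, #4, #5, #7 (alternates #8, #9 not counted).
Of those, in Precinct 2: #2 → 1.

1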